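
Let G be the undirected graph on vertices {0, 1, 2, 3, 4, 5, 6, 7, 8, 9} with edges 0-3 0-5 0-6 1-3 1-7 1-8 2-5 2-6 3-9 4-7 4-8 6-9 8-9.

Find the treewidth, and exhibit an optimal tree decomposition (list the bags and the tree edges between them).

The largest bag has 3 vertices, giving width 2; this decomposition certifies tw(G) ≤ 2. Since 7–4–8–1–7 is a cycle in G, G is not acyclic. Forests are exactly the graphs of treewidth ≤ 1, so tw(G) ≥ 2. Therefore the treewidth is 2.

Treewidth 2.
One such decomposition:
Bags: B1 = {1, 4, 7}  B2 = {1, 4, 8}  B3 = {1, 3, 8}  B4 = {3, 8, 9}  B5 = {0, 3, 9}  B6 = {0, 6, 9}  B7 = {0, 5, 6}  B8 = {2, 5, 6}
Tree: B1–B2, B2–B3, B3–B4, B4–B5, B5–B6, B6–B7, B7–B8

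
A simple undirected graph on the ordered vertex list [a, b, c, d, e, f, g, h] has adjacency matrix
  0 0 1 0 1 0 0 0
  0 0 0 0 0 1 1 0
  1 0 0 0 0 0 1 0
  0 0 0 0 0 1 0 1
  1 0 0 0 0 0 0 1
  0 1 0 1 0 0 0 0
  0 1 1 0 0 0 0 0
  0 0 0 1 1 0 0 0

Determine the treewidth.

A width-2 tree decomposition is:
Bags: B1 = {a, c, e}  B2 = {c, e, h}  B3 = {c, d, h}  B4 = {c, d, f}  B5 = {b, c, f}  B6 = {b, c, g}
Tree: B1–B2, B2–B3, B3–B4, B4–B5, B5–B6
Every bag has size at most 3, so the width is 3 − 1 = 2 and tw(G) ≤ 2. The edges c–a–e–h–d–f–b–g–c form a cycle, so G is not a tree and its treewidth is at least 2. The upper and lower bounds meet at 2, so that is the treewidth.

2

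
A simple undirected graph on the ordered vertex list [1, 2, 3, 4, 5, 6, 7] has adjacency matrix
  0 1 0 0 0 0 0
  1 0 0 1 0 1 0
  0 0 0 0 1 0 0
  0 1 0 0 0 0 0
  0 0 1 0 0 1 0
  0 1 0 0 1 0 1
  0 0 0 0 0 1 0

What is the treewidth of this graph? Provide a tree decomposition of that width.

Each bag holds 2 vertices, so the decomposition has width 1, which upper-bounds the treewidth. G has an edge, so its treewidth is at least 1. Therefore the treewidth is 1.

Treewidth 1.
One optimal decomposition is:
Bags: B1 = {5, 6}  B2 = {2, 6}  B3 = {3, 5}  B4 = {1, 2}  B5 = {6, 7}  B6 = {2, 4}
Tree: B1–B2, B1–B3, B2–B4, B2–B5, B4–B6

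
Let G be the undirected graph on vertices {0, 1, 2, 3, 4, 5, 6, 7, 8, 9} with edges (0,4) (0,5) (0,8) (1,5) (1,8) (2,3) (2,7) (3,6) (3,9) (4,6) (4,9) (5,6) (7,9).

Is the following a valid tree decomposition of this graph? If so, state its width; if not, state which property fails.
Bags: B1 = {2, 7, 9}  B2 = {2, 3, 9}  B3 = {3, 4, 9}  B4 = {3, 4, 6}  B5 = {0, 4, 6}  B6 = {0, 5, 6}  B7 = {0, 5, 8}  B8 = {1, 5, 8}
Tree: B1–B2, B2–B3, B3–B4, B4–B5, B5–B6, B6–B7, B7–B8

Vertex coverage: the bags together contain {0, 1, 2, 3, 4, 5, 6, 7, 8, 9}, the full vertex set. Edge coverage: each edge of G has both endpoints in at least one bag. Running intersection: for every vertex, the bags containing it form a connected subtree. All three properties hold, so this is a valid tree decomposition of width max|bag| − 1 = 2, and hence tw(G) ≤ 2.

Yes; width 2.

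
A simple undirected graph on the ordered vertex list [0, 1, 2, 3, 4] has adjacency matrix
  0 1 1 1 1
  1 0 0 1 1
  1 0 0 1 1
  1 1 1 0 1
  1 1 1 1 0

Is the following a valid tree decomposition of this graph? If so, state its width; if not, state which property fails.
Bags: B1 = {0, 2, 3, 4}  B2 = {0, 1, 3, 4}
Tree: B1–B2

Checking the three conditions: (i) the bags cover all of {0, 1, 2, 3, 4}; (ii) for each edge, some bag contains both endpoints; (iii) the bags containing any fixed vertex form a subtree. All hold, so the decomposition is valid with width 4 − 1 = 3.

Yes; width 3.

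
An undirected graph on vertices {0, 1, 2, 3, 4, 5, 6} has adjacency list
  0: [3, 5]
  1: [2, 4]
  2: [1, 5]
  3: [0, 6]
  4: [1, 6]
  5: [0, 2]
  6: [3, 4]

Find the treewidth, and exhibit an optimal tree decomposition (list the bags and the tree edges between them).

The largest bag has 3 vertices, giving width 2; this decomposition certifies tw(G) ≤ 2. For the lower bound, G contains the cycle 0–5–2–1–4–6–3–0, so G is not a forest; only forests have treewidth ≤ 1, hence tw(G) ≥ 2. Combining the bounds, tw(G) = 2.

Treewidth 2.
One such decomposition:
Bags: B1 = {0, 2, 5}  B2 = {0, 1, 2}  B3 = {0, 1, 4}  B4 = {0, 4, 6}  B5 = {0, 3, 6}
Tree: B1–B2, B2–B3, B3–B4, B4–B5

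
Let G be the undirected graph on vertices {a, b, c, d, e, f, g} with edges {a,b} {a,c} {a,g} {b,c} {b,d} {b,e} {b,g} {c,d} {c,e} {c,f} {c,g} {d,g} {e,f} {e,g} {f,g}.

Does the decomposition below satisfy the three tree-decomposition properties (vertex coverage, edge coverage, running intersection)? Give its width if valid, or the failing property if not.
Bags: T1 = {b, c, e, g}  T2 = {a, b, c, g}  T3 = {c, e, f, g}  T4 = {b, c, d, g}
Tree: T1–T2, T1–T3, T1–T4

Yes; width 3.

Vertex coverage: the bags together contain {a, b, c, d, e, f, g}, the full vertex set. Edge coverage: each edge of G has both endpoints in at least one bag. Running intersection: for every vertex, the bags containing it form a connected subtree. All three properties hold, so this is a valid tree decomposition of width max|bag| − 1 = 3, and hence tw(G) ≤ 3.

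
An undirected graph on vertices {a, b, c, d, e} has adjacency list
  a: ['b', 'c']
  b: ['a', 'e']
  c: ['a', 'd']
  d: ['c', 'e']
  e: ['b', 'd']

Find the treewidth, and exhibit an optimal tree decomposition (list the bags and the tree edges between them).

Every bag has size at most 3, so the width is 3 − 1 = 2 and tw(G) ≤ 2. The edges d–e–b–a–c–d form a cycle, so G is not a tree and its treewidth is at least 2. Therefore the treewidth is 2.

Treewidth 2.
Bags: B1 = {b, d, e}  B2 = {a, b, d}  B3 = {a, c, d}
Tree: B1–B2, B2–B3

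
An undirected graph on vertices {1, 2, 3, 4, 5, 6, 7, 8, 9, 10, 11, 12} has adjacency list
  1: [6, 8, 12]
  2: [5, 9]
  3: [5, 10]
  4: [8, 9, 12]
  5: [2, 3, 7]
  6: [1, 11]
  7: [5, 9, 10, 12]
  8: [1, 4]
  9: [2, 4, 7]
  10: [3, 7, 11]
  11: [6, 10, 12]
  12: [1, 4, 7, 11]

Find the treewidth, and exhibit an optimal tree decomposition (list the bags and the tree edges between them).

Treewidth 3.
Bags: B1 = {1, 6, 8, 11}  B2 = {1, 8, 11, 12}  B3 = {4, 8, 11, 12}  B4 = {4, 10, 11, 12}  B5 = {4, 7, 10, 12}  B6 = {4, 7, 9, 10}  B7 = {3, 7, 9, 10}  B8 = {3, 5, 7, 9}  B9 = {2, 3, 5, 9}
Tree: B1–B2, B2–B3, B3–B4, B4–B5, B5–B6, B6–B7, B7–B8, B8–B9

Every bag has size at most 4, so the width is 4 − 1 = 3 and tw(G) ≤ 3. For the lower bound: the 4 vertex sets {1,6,8}, {11}, {12}, {4,7,9,10} are disjoint, each induces a connected subgraph, and every pair is joined by at least one edge of G. Contracting each set to a single vertex therefore yields K_{4} as a minor, and since treewidth is minor-monotone, tw(G) ≥ tw(K_{4}) = 3. Combining the bounds, tw(G) = 3.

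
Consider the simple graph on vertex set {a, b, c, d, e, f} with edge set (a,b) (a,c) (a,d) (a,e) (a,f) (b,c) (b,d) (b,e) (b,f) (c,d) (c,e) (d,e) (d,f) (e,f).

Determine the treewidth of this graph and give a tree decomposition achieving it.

Treewidth 4.
One optimal decomposition is:
Bags: B1 = {a, b, c, d, e}  B2 = {a, b, d, e, f}
Tree: B1–B2

Every bag has size at most 5, so the width is 5 − 1 = 4 and tw(G) ≤ 4. On the other hand G contains the 5-clique {a, b, c, d, e}. A clique must lie in a single bag of any decomposition, so no decomposition can have width below 4. Therefore the treewidth is 4.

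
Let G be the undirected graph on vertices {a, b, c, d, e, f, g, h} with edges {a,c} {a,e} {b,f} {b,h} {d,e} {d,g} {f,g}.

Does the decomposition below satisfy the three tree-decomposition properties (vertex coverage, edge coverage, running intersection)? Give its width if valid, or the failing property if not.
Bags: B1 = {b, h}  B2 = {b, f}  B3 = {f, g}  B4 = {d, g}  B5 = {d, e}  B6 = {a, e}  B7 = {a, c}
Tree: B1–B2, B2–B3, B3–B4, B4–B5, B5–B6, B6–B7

Yes; width 1.

Checking the three conditions: (i) the bags cover all of {a, b, c, d, e, f, g, h}; (ii) for each edge, some bag contains both endpoints; (iii) the bags containing any fixed vertex form a subtree. All hold, so the decomposition is valid with width 2 − 1 = 1.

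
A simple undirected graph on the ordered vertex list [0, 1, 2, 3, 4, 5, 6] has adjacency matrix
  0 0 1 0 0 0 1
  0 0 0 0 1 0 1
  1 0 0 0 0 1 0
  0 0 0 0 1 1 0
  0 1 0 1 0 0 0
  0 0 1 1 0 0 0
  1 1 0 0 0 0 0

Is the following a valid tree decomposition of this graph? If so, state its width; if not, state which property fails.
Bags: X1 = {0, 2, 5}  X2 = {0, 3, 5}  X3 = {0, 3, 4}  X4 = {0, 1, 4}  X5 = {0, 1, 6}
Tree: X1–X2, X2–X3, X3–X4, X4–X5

Yes; width 2.

Every vertex of G appears in some bag (union = {0, 1, 2, 3, 4, 5, 6}); every edge is covered by a bag; and for each vertex v the set of bags containing v is connected in the bag tree. The decomposition is therefore valid. The largest bag has 3 vertices, so the width is 2.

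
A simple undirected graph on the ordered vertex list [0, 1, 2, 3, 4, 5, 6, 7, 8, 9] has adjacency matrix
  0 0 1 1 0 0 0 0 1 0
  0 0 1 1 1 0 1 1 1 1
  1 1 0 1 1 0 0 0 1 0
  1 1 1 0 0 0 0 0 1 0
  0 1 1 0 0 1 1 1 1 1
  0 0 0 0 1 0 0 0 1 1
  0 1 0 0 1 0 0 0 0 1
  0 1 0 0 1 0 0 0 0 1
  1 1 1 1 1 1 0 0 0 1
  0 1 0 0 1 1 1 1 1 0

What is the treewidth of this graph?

3

A width-3 tree decomposition is:
Bags: B1 = {1, 4, 7, 9}  B2 = {1, 4, 8, 9}  B3 = {1, 2, 4, 8}  B4 = {1, 2, 3, 8}  B5 = {4, 5, 8, 9}  B6 = {1, 4, 6, 9}  B7 = {0, 2, 3, 8}
Tree: B1–B2, B2–B3, B3–B4, B2–B5, B2–B6, B4–B7
Each bag holds 4 vertices, so the decomposition has width 3, which upper-bounds the treewidth. On the other hand G contains the 4-clique {0, 2, 3, 8}. A clique must lie in a single bag of any decomposition, so no decomposition can have width below 3. Hence tw(G) = 3 exactly.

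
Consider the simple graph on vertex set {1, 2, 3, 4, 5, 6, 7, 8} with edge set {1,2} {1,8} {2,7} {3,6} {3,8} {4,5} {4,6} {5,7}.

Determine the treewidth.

A width-2 tree decomposition is:
Bags: B1 = {3, 6, 8}  B2 = {4, 6, 8}  B3 = {4, 5, 8}  B4 = {5, 7, 8}  B5 = {2, 7, 8}  B6 = {1, 2, 8}
Tree: B1–B2, B2–B3, B3–B4, B4–B5, B5–B6
The largest bag has 3 vertices, giving width 2; this decomposition certifies tw(G) ≤ 2. The edges 8–3–6–4–5–7–2–1–8 form a cycle, so G is not a tree and its treewidth is at least 2. Hence tw(G) = 2 exactly.

2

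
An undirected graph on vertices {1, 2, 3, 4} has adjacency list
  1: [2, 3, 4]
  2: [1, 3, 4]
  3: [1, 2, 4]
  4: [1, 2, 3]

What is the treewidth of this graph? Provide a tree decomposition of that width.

Treewidth 3.
Bags: B1 = {1, 2, 3, 4}
Tree: (single bag)

With just one bag of size 4, the width is 4 − 1 = 3, so tw(G) ≤ 3. Conversely, {1, 2, 3, 4} is a clique of size 4, and the vertices of any clique must share a bag in every tree decomposition; so some bag has ≥ 4 vertices and tw(G) ≥ 3. Combining the bounds, tw(G) = 3.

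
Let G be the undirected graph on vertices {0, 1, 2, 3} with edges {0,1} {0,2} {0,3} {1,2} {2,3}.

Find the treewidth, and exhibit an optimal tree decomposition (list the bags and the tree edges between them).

Treewidth 2.
One such decomposition:
Bags: B1 = {0, 1, 2}  B2 = {0, 2, 3}
Tree: B1–B2

The largest bag has 3 vertices, giving width 2; this decomposition certifies tw(G) ≤ 2. For the lower bound, the 3 vertices {0, 1, 2} are pairwise adjacent, and any tree decomposition puts a clique entirely inside one bag — forcing width ≥ 2. Hence tw(G) = 2 exactly.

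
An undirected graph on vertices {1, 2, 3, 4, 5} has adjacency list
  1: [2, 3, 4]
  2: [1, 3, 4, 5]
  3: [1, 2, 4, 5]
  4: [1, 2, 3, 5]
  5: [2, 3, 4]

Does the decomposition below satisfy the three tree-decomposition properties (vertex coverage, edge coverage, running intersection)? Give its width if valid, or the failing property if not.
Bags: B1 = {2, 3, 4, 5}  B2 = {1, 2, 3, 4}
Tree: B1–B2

Yes; width 3.

Checking the three conditions: (i) the bags cover all of {1, 2, 3, 4, 5}; (ii) for each edge, some bag contains both endpoints; (iii) the bags containing any fixed vertex form a subtree. All hold, so the decomposition is valid with width 4 − 1 = 3.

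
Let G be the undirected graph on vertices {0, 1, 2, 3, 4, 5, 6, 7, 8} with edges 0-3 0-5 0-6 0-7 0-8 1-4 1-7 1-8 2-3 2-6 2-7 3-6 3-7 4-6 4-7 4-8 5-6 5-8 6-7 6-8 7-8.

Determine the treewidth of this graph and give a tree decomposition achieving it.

Each bag holds 4 vertices, so the decomposition has width 3, which upper-bounds the treewidth. For the lower bound, the 4 vertices {1, 4, 7, 8} are pairwise adjacent, and any tree decomposition puts a clique entirely inside one bag — forcing width ≥ 3. Hence tw(G) = 3 exactly.

Treewidth 3.
One optimal decomposition is:
Bags: B1 = {0, 6, 7, 8}  B2 = {4, 6, 7, 8}  B3 = {1, 4, 7, 8}  B4 = {0, 5, 6, 8}  B5 = {0, 3, 6, 7}  B6 = {2, 3, 6, 7}
Tree: B1–B2, B2–B3, B1–B4, B1–B5, B5–B6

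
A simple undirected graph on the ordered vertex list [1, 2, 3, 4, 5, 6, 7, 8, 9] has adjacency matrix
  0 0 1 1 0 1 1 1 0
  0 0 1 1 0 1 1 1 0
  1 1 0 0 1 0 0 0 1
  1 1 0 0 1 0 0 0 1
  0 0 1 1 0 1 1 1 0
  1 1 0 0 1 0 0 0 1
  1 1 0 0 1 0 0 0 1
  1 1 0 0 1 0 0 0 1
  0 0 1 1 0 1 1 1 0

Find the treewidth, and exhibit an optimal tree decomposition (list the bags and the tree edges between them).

The largest bag has 5 vertices, giving width 4; this decomposition certifies tw(G) ≤ 4. For the lower bound: the 5 vertex sets {1,8}, {2,6}, {5,7}, {9}, {3} are disjoint, each induces a connected subgraph, and every pair is joined by at least one edge of G. Contracting each set to a single vertex therefore yields K_{5} as a minor, and since treewidth is minor-monotone, tw(G) ≥ tw(K_{5}) = 4. Hence tw(G) = 4 exactly.

Treewidth 4.
One optimal decomposition is:
Bags: B1 = {1, 2, 5, 8, 9}  B2 = {1, 2, 5, 6, 9}  B3 = {1, 2, 5, 7, 9}  B4 = {1, 2, 3, 5, 9}  B5 = {1, 2, 4, 5, 9}
Tree: B1–B2, B2–B3, B3–B4, B4–B5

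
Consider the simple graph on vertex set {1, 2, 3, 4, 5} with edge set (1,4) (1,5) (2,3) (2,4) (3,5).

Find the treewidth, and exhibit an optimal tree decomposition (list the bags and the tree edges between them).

Treewidth 2.
One optimal decomposition is:
Bags: B1 = {1, 4, 5}  B2 = {2, 4, 5}  B3 = {2, 3, 5}
Tree: B1–B2, B2–B3

Each bag holds 3 vertices, so the decomposition has width 2, which upper-bounds the treewidth. Since 5–1–4–2–3–5 is a cycle in G, G is not acyclic. Forests are exactly the graphs of treewidth ≤ 1, so tw(G) ≥ 2. Combining the bounds, tw(G) = 2.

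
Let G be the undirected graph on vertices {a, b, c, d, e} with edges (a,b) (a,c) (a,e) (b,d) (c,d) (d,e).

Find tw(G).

A width-2 tree decomposition is:
Bags: B1 = {a, b, d}  B2 = {a, d, e}  B3 = {a, c, d}
Tree: B1–B2, B2–B3
Every bag has size at most 3, so the width is 3 − 1 = 2 and tw(G) ≤ 2. For the lower bound, G contains the cycle d–b–a–e–d, so G is not a forest; only forests have treewidth ≤ 1, hence tw(G) ≥ 2. The upper and lower bounds meet at 2, so that is the treewidth.

2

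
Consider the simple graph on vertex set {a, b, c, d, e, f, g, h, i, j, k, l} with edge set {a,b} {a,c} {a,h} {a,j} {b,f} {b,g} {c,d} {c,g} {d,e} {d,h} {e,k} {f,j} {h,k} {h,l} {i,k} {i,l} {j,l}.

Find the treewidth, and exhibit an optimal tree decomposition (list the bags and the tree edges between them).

Every bag has size at most 4, so the width is 4 − 1 = 3 and tw(G) ≤ 3. For the lower bound: the 4 vertex sets {e,i,k}, {l}, {h}, {a,c,d,j} are disjoint, each induces a connected subgraph, and every pair is joined by at least one edge of G. Contracting each set to a single vertex therefore yields K_{4} as a minor, and since treewidth is minor-monotone, tw(G) ≥ tw(K_{4}) = 3. Therefore the treewidth is 3.

Treewidth 3.
One such decomposition:
Bags: B1 = {e, i, k, l}  B2 = {e, h, k, l}  B3 = {d, e, h, l}  B4 = {d, h, j, l}  B5 = {a, d, h, j}  B6 = {a, c, d, j}  B7 = {a, c, f, j}  B8 = {a, b, c, f}  B9 = {b, c, f, g}
Tree: B1–B2, B2–B3, B3–B4, B4–B5, B5–B6, B6–B7, B7–B8, B8–B9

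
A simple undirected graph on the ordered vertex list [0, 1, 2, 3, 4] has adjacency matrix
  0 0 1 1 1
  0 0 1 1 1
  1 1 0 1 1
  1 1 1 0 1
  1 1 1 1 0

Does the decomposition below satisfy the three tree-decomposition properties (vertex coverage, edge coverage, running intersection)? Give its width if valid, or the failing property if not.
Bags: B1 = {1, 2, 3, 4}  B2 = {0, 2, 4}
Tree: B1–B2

A tree decomposition must satisfy three properties: every vertex lies in some bag; for every edge, both endpoints lie together in some bag; and for every vertex, the bags containing it form a connected subtree. Here edge (3,0) lies in no bag, so the decomposition is invalid.

No — edge (3,0) lies in no bag.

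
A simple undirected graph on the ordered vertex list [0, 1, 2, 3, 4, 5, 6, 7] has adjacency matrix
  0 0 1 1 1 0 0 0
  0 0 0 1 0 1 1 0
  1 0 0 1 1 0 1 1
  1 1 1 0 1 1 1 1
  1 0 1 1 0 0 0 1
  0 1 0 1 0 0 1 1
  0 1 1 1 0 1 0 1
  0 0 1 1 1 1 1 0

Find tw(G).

A width-3 tree decomposition is:
Bags: B1 = {1, 3, 5, 6}  B2 = {3, 5, 6, 7}  B3 = {2, 3, 6, 7}  B4 = {2, 3, 4, 7}  B5 = {0, 2, 3, 4}
Tree: B1–B2, B2–B3, B3–B4, B4–B5
The largest bag has 4 vertices, giving width 3; this decomposition certifies tw(G) ≤ 3. On the other hand G contains the 4-clique {1, 3, 5, 6}. A clique must lie in a single bag of any decomposition, so no decomposition can have width below 3. Combining the bounds, tw(G) = 3.

3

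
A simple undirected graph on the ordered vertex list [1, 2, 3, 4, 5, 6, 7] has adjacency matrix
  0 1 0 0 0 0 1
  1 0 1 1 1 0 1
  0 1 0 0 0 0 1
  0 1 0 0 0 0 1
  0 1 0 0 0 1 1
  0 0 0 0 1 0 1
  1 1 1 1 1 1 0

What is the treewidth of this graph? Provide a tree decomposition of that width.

Treewidth 2.
One optimal decomposition is:
Bags: B1 = {2, 5, 7}  B2 = {2, 4, 7}  B3 = {5, 6, 7}  B4 = {1, 2, 7}  B5 = {2, 3, 7}
Tree: B1–B2, B1–B3, B2–B4, B2–B5

Each bag holds 3 vertices, so the decomposition has width 2, which upper-bounds the treewidth. For the lower bound, the 3 vertices {1, 2, 7} are pairwise adjacent, and any tree decomposition puts a clique entirely inside one bag — forcing width ≥ 2. Combining the bounds, tw(G) = 2.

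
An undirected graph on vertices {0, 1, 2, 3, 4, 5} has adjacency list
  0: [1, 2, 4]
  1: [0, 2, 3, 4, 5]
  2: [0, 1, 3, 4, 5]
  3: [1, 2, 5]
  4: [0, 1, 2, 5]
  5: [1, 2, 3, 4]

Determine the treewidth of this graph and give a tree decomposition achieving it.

Treewidth 3.
One such decomposition:
Bags: B1 = {1, 2, 4, 5}  B2 = {0, 1, 2, 4}  B3 = {1, 2, 3, 5}
Tree: B1–B2, B1–B3

Each bag holds 4 vertices, so the decomposition has width 3, which upper-bounds the treewidth. Conversely, {1, 2, 3, 5} is a clique of size 4, and the vertices of any clique must share a bag in every tree decomposition; so some bag has ≥ 4 vertices and tw(G) ≥ 3. The upper and lower bounds meet at 3, so that is the treewidth.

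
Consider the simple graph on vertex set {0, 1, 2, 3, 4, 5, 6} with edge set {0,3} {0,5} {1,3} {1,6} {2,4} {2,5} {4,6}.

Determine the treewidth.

2

A width-2 tree decomposition is:
Bags: B1 = {2, 4, 5}  B2 = {0, 4, 5}  B3 = {0, 3, 4}  B4 = {1, 3, 4}  B5 = {1, 4, 6}
Tree: B1–B2, B2–B3, B3–B4, B4–B5
Each bag holds 3 vertices, so the decomposition has width 2, which upper-bounds the treewidth. Since 4–2–5–0–3–1–6–4 is a cycle in G, G is not acyclic. Forests are exactly the graphs of treewidth ≤ 1, so tw(G) ≥ 2. Combining the bounds, tw(G) = 2.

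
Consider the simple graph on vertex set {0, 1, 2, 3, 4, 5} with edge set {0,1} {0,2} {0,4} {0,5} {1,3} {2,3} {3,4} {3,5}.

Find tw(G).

2

A width-2 tree decomposition is:
Bags: B1 = {0, 3, 5}  B2 = {0, 1, 3}  B3 = {0, 2, 3}  B4 = {0, 3, 4}
Tree: B1–B2, B2–B3, B3–B4
Each bag holds 3 vertices, so the decomposition has width 2, which upper-bounds the treewidth. Since 5–0–1–3–5 is a cycle in G, G is not acyclic. Forests are exactly the graphs of treewidth ≤ 1, so tw(G) ≥ 2. Hence tw(G) = 2 exactly.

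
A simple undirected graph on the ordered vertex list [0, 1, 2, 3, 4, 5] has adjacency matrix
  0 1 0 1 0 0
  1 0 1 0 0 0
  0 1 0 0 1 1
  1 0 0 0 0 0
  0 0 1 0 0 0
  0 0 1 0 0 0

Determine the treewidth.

A width-1 tree decomposition is:
Bags: B1 = {0, 1}  B2 = {1, 2}  B3 = {2, 5}  B4 = {0, 3}  B5 = {2, 4}
Tree: B1–B2, B2–B3, B1–B4, B3–B5
Every bag has size at most 2, so the width is 2 − 1 = 1 and tw(G) ≤ 1. Any graph with an edge has treewidth ≥ 1, and G has the edge 1–0. The upper and lower bounds meet at 1, so that is the treewidth.

1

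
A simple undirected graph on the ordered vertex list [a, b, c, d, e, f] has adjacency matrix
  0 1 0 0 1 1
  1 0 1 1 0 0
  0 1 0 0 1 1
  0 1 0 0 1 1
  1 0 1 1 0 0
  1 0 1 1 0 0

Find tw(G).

A width-3 tree decomposition is:
Bags: B1 = {b, d, e, f}  B2 = {b, c, e, f}  B3 = {a, b, e, f}
Tree: B1–B2, B2–B3
The largest bag has 4 vertices, giving width 3; this decomposition certifies tw(G) ≤ 3. For the lower bound: the 4 vertex sets {d,f}, {c,e}, {b}, {a} are disjoint, each induces a connected subgraph, and every pair is joined by at least one edge of G. Contracting each set to a single vertex therefore yields K_{4} as a minor, and since treewidth is minor-monotone, tw(G) ≥ tw(K_{4}) = 3. Combining the bounds, tw(G) = 3.

3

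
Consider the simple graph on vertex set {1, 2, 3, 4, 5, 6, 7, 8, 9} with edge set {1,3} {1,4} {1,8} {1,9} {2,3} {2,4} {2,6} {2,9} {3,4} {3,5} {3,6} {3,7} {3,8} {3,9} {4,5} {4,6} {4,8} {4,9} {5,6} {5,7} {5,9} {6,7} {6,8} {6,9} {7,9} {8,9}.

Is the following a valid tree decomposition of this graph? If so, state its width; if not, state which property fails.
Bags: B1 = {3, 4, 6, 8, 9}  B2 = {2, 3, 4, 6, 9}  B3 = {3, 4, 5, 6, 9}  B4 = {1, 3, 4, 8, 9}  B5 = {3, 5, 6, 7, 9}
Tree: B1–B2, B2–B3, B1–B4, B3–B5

Every vertex of G appears in some bag (union = {1, 2, 3, 4, 5, 6, 7, 8, 9}); every edge is covered by a bag; and for each vertex v the set of bags containing v is connected in the bag tree. The decomposition is therefore valid. The largest bag has 5 vertices, so the width is 4.

Yes; width 4.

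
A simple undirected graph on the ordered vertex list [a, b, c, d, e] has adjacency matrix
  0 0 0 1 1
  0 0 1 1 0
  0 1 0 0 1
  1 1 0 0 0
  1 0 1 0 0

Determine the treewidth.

A width-2 tree decomposition is:
Bags: B1 = {b, c, e}  B2 = {b, d, e}  B3 = {a, d, e}
Tree: B1–B2, B2–B3
The largest bag has 3 vertices, giving width 2; this decomposition certifies tw(G) ≤ 2. The edges e–c–b–d–a–e form a cycle, so G is not a tree and its treewidth is at least 2. Combining the bounds, tw(G) = 2.

2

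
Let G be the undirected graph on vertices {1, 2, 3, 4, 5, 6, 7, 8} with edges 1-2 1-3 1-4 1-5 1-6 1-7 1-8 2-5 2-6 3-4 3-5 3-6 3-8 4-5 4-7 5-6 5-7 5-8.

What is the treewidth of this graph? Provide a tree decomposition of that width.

Every bag has size at most 4, so the width is 4 − 1 = 3 and tw(G) ≤ 3. Conversely, {1, 2, 5, 6} is a clique of size 4, and the vertices of any clique must share a bag in every tree decomposition; so some bag has ≥ 4 vertices and tw(G) ≥ 3. The upper and lower bounds meet at 3, so that is the treewidth.

Treewidth 3.
One such decomposition:
Bags: B1 = {1, 2, 5, 6}  B2 = {1, 3, 5, 6}  B3 = {1, 3, 4, 5}  B4 = {1, 3, 5, 8}  B5 = {1, 4, 5, 7}
Tree: B1–B2, B2–B3, B3–B4, B3–B5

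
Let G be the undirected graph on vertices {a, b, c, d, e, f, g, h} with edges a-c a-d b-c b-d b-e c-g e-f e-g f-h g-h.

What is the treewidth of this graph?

A width-2 tree decomposition is:
Bags: B1 = {f, g, h}  B2 = {e, f, g}  B3 = {c, e, g}  B4 = {b, c, e}  B5 = {a, b, c}  B6 = {a, b, d}
Tree: B1–B2, B2–B3, B3–B4, B4–B5, B5–B6
Every bag has size at most 3, so the width is 3 − 1 = 2 and tw(G) ≤ 2. For the lower bound, G contains the cycle h–f–e–g–h, so G is not a forest; only forests have treewidth ≤ 1, hence tw(G) ≥ 2. Hence tw(G) = 2 exactly.

2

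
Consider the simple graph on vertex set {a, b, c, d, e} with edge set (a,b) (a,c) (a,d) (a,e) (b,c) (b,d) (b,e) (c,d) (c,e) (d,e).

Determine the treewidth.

A width-4 tree decomposition is:
Bags: B1 = {a, b, c, d, e}
Tree: (single bag)
With just one bag of size 5, the width is 5 − 1 = 4, so tw(G) ≤ 4. On the other hand G contains the 5-clique {a, b, c, d, e}. A clique must lie in a single bag of any decomposition, so no decomposition can have width below 4. Combining the bounds, tw(G) = 4.

4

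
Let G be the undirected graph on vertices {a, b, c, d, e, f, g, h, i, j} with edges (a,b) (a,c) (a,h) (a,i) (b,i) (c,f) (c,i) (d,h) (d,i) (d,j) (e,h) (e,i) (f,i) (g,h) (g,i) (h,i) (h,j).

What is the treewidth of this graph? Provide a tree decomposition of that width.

Each bag holds 3 vertices, so the decomposition has width 2, which upper-bounds the treewidth. For the lower bound, the 3 vertices {d, h, j} are pairwise adjacent, and any tree decomposition puts a clique entirely inside one bag — forcing width ≥ 2. The upper and lower bounds meet at 2, so that is the treewidth.

Treewidth 2.
One optimal decomposition is:
Bags: B1 = {a, c, i}  B2 = {a, h, i}  B3 = {e, h, i}  B4 = {c, f, i}  B5 = {d, h, i}  B6 = {a, b, i}  B7 = {d, h, j}  B8 = {g, h, i}
Tree: B1–B2, B2–B3, B1–B4, B3–B5, B2–B6, B5–B7, B2–B8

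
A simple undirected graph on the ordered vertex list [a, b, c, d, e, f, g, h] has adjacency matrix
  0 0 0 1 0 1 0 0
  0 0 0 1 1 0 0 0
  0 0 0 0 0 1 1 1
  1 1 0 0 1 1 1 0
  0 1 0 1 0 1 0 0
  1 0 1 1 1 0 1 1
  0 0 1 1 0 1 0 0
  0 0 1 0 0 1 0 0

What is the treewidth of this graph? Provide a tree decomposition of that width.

Each bag holds 3 vertices, so the decomposition has width 2, which upper-bounds the treewidth. On the other hand G contains the 3-clique {d, f, g}. A clique must lie in a single bag of any decomposition, so no decomposition can have width below 2. The upper and lower bounds meet at 2, so that is the treewidth.

Treewidth 2.
One optimal decomposition is:
Bags: B1 = {b, d, e}  B2 = {d, e, f}  B3 = {d, f, g}  B4 = {c, f, g}  B5 = {a, d, f}  B6 = {c, f, h}
Tree: B1–B2, B2–B3, B3–B4, B3–B5, B4–B6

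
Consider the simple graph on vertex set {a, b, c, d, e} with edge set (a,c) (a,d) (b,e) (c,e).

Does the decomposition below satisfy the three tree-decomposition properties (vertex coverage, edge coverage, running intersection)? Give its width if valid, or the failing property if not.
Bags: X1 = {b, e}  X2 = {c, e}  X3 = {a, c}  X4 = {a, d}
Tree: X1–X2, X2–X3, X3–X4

Yes; width 1.

Vertex coverage: the bags together contain {a, b, c, d, e}, the full vertex set. Edge coverage: each edge of G has both endpoints in at least one bag. Running intersection: for every vertex, the bags containing it form a connected subtree. All three properties hold, so this is a valid tree decomposition of width max|bag| − 1 = 1, and hence tw(G) ≤ 1.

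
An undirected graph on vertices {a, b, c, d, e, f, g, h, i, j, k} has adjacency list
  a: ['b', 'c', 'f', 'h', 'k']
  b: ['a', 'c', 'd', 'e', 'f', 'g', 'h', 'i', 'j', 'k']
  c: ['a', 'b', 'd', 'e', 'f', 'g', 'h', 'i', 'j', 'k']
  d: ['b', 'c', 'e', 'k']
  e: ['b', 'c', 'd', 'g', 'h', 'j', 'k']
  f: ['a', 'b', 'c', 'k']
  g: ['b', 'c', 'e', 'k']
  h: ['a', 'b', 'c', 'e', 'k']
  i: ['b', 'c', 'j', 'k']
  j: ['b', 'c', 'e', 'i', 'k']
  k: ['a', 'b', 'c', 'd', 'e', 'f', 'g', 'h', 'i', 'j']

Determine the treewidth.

4

A width-4 tree decomposition is:
Bags: B1 = {b, c, e, j, k}  B2 = {b, c, i, j, k}  B3 = {b, c, e, h, k}  B4 = {b, c, d, e, k}  B5 = {a, b, c, h, k}  B6 = {b, c, e, g, k}  B7 = {a, b, c, f, k}
Tree: B1–B2, B1–B3, B1–B4, B3–B5, B4–B6, B5–B7
Every bag has size at most 5, so the width is 5 − 1 = 4 and tw(G) ≤ 4. On the other hand G contains the 5-clique {a, b, c, h, k}. A clique must lie in a single bag of any decomposition, so no decomposition can have width below 4. Combining the bounds, tw(G) = 4.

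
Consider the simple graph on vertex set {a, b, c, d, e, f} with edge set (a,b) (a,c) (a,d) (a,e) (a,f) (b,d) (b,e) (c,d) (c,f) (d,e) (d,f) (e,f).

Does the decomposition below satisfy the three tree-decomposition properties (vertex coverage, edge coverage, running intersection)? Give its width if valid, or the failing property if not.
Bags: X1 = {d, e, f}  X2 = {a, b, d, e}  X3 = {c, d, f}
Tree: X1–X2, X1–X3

No — edge (a,f) lies in no bag.

A tree decomposition must satisfy three properties: every vertex lies in some bag; for every edge, both endpoints lie together in some bag; and for every vertex, the bags containing it form a connected subtree. Here edge (a,f) lies in no bag, so the decomposition is invalid.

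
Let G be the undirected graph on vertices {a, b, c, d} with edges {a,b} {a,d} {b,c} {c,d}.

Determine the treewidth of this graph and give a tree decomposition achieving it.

Treewidth 2.
One such decomposition:
Bags: B1 = {a, b, c}  B2 = {a, c, d}
Tree: B1–B2

Every bag has size at most 3, so the width is 3 − 1 = 2 and tw(G) ≤ 2. Since c–b–a–d–c is a cycle in G, G is not acyclic. Forests are exactly the graphs of treewidth ≤ 1, so tw(G) ≥ 2. Hence tw(G) = 2 exactly.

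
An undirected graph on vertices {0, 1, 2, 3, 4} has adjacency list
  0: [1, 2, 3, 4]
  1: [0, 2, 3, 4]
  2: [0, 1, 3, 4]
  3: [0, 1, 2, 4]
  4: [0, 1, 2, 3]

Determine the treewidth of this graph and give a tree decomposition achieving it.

With just one bag of size 5, the width is 5 − 1 = 4, so tw(G) ≤ 4. On the other hand G contains the 5-clique {0, 1, 2, 3, 4}. A clique must lie in a single bag of any decomposition, so no decomposition can have width below 4. Combining the bounds, tw(G) = 4.

Treewidth 4.
Bags: B1 = {0, 1, 2, 3, 4}
Tree: (single bag)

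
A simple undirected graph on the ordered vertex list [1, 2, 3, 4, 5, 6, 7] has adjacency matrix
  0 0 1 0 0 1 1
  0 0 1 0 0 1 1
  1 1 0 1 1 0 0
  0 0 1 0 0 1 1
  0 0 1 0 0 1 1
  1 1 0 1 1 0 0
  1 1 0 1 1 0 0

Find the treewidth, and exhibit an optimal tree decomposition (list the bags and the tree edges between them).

Treewidth 3.
One optimal decomposition is:
Bags: B1 = {3, 5, 6, 7}  B2 = {2, 3, 6, 7}  B3 = {3, 4, 6, 7}  B4 = {1, 3, 6, 7}
Tree: B1–B2, B2–B3, B3–B4

Every bag has size at most 4, so the width is 4 − 1 = 3 and tw(G) ≤ 3. For the lower bound: the 4 vertex sets {3,5}, {2,6}, {7}, {4} are disjoint, each induces a connected subgraph, and every pair is joined by at least one edge of G. Contracting each set to a single vertex therefore yields K_{4} as a minor, and since treewidth is minor-monotone, tw(G) ≥ tw(K_{4}) = 3. Therefore the treewidth is 3.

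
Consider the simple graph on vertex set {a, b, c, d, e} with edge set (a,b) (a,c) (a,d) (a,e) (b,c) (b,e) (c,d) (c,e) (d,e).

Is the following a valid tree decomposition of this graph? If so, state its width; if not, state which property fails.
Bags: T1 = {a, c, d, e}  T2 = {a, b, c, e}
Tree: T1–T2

Vertex coverage: the bags together contain {a, b, c, d, e}, the full vertex set. Edge coverage: each edge of G has both endpoints in at least one bag. Running intersection: for every vertex, the bags containing it form a connected subtree. All three properties hold, so this is a valid tree decomposition of width max|bag| − 1 = 3, and hence tw(G) ≤ 3.

Yes; width 3.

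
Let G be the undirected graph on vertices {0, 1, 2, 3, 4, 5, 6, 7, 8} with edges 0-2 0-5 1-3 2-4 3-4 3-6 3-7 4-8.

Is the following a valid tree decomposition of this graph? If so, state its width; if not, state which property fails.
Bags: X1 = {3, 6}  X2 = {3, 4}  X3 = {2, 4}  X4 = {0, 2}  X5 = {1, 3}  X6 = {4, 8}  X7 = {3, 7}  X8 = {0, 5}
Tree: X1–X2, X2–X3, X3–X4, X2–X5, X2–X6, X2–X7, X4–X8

Yes; width 1.

Every vertex of G appears in some bag (union = {0, 1, 2, 3, 4, 5, 6, 7, 8}); every edge is covered by a bag; and for each vertex v the set of bags containing v is connected in the bag tree. The decomposition is therefore valid. The largest bag has 2 vertices, so the width is 1.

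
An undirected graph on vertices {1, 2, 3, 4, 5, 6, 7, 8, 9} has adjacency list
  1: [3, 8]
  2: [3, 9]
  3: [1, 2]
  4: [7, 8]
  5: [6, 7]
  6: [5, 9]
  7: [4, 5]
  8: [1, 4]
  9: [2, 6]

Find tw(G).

A width-2 tree decomposition is:
Bags: B1 = {2, 6, 9}  B2 = {2, 5, 6}  B3 = {2, 5, 7}  B4 = {2, 4, 7}  B5 = {2, 4, 8}  B6 = {1, 2, 8}  B7 = {1, 2, 3}
Tree: B1–B2, B2–B3, B3–B4, B4–B5, B5–B6, B6–B7
The largest bag has 3 vertices, giving width 2; this decomposition certifies tw(G) ≤ 2. Since 2–9–6–5–7–4–8–1–3–2 is a cycle in G, G is not acyclic. Forests are exactly the graphs of treewidth ≤ 1, so tw(G) ≥ 2. Therefore the treewidth is 2.

2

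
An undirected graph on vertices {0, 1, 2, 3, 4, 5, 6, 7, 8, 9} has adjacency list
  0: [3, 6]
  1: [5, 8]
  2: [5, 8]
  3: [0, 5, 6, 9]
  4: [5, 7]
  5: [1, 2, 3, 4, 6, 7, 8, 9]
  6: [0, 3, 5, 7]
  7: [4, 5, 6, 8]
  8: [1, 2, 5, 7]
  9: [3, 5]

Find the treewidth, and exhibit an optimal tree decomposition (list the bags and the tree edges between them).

The largest bag has 3 vertices, giving width 2; this decomposition certifies tw(G) ≤ 2. Conversely, {0, 3, 6} is a clique of size 3, and the vertices of any clique must share a bag in every tree decomposition; so some bag has ≥ 3 vertices and tw(G) ≥ 2. The upper and lower bounds meet at 2, so that is the treewidth.

Treewidth 2.
Bags: B1 = {5, 7, 8}  B2 = {5, 6, 7}  B3 = {3, 5, 6}  B4 = {4, 5, 7}  B5 = {2, 5, 8}  B6 = {3, 5, 9}  B7 = {1, 5, 8}  B8 = {0, 3, 6}
Tree: B1–B2, B2–B3, B2–B4, B1–B5, B3–B6, B1–B7, B3–B8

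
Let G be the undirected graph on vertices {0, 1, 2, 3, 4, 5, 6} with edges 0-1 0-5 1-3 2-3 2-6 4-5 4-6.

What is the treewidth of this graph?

2

A width-2 tree decomposition is:
Bags: B1 = {2, 3, 6}  B2 = {3, 4, 6}  B3 = {3, 4, 5}  B4 = {0, 3, 5}  B5 = {0, 1, 3}
Tree: B1–B2, B2–B3, B3–B4, B4–B5
Every bag has size at most 3, so the width is 3 − 1 = 2 and tw(G) ≤ 2. The edges 3–2–6–4–5–0–1–3 form a cycle, so G is not a tree and its treewidth is at least 2. Combining the bounds, tw(G) = 2.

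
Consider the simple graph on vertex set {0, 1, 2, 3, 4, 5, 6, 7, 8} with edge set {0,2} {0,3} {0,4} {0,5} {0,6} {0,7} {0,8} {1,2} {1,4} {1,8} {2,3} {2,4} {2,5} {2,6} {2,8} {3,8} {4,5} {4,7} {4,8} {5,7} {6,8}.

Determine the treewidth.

A width-3 tree decomposition is:
Bags: B1 = {0, 2, 4, 8}  B2 = {1, 2, 4, 8}  B3 = {0, 2, 6, 8}  B4 = {0, 2, 4, 5}  B5 = {0, 4, 5, 7}  B6 = {0, 2, 3, 8}
Tree: B1–B2, B1–B3, B1–B4, B4–B5, B3–B6
Each bag holds 4 vertices, so the decomposition has width 3, which upper-bounds the treewidth. On the other hand G contains the 4-clique {0, 2, 3, 8}. A clique must lie in a single bag of any decomposition, so no decomposition can have width below 3. Hence tw(G) = 3 exactly.

3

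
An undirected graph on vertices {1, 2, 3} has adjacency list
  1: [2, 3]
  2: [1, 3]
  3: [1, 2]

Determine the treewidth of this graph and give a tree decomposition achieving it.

A single bag containing all 3 vertices is trivially a valid decomposition of width 2. For the lower bound, the 3 vertices {1, 2, 3} are pairwise adjacent, and any tree decomposition puts a clique entirely inside one bag — forcing width ≥ 2. The upper and lower bounds meet at 2, so that is the treewidth.

Treewidth 2.
One optimal decomposition is:
Bags: B1 = {1, 2, 3}
Tree: (single bag)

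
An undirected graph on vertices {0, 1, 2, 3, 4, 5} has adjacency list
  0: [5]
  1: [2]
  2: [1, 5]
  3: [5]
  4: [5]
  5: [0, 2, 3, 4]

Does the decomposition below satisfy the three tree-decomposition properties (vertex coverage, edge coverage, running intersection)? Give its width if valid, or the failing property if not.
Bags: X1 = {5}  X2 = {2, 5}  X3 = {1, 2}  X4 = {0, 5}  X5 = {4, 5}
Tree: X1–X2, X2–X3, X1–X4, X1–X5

No — vertex 3 appears in no bag.

A tree decomposition must satisfy three properties: every vertex lies in some bag; for every edge, both endpoints lie together in some bag; and for every vertex, the bags containing it form a connected subtree. Here vertex 3 appears in no bag, so the decomposition is invalid.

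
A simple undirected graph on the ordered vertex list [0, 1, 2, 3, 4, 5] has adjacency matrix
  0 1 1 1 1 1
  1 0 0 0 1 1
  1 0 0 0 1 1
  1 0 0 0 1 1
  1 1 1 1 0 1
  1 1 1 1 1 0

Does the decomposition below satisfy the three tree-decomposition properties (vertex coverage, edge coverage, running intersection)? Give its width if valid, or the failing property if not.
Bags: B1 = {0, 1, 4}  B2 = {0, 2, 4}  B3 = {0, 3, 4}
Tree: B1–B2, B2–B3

No — vertex 5 appears in no bag.

A tree decomposition must satisfy three properties: every vertex lies in some bag; for every edge, both endpoints lie together in some bag; and for every vertex, the bags containing it form a connected subtree. Here vertex 5 appears in no bag, so the decomposition is invalid.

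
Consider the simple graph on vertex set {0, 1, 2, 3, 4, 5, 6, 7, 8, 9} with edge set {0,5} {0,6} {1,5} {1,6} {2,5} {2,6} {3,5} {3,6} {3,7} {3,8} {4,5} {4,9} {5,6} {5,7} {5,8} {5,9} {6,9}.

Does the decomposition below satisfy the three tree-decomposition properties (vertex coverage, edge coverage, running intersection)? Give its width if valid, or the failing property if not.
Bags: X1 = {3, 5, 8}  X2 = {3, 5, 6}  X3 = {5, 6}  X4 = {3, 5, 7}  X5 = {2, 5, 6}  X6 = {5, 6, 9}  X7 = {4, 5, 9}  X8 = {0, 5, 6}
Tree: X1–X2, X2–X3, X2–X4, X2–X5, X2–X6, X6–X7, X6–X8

No — vertex 1 appears in no bag.

A tree decomposition must satisfy three properties: every vertex lies in some bag; for every edge, both endpoints lie together in some bag; and for every vertex, the bags containing it form a connected subtree. Here vertex 1 appears in no bag, so the decomposition is invalid.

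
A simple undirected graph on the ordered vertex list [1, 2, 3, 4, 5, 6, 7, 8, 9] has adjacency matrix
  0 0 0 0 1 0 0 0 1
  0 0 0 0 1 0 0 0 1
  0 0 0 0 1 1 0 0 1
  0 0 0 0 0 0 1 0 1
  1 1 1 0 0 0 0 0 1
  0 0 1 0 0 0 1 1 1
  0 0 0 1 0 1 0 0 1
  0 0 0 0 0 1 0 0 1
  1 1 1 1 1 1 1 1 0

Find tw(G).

2

A width-2 tree decomposition is:
Bags: B1 = {3, 6, 9}  B2 = {6, 7, 9}  B3 = {4, 7, 9}  B4 = {3, 5, 9}  B5 = {6, 8, 9}  B6 = {2, 5, 9}  B7 = {1, 5, 9}
Tree: B1–B2, B2–B3, B1–B4, B1–B5, B4–B6, B4–B7
Each bag holds 3 vertices, so the decomposition has width 2, which upper-bounds the treewidth. On the other hand G contains the 3-clique {4, 7, 9}. A clique must lie in a single bag of any decomposition, so no decomposition can have width below 2. Combining the bounds, tw(G) = 2.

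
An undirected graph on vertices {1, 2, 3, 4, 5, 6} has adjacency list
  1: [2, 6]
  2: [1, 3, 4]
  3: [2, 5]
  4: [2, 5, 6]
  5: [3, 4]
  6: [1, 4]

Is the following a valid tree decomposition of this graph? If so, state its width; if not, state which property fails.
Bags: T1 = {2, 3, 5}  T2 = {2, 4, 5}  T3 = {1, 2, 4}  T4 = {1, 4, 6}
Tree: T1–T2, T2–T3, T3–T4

Vertex coverage: the bags together contain {1, 2, 3, 4, 5, 6}, the full vertex set. Edge coverage: each edge of G has both endpoints in at least one bag. Running intersection: for every vertex, the bags containing it form a connected subtree. All three properties hold, so this is a valid tree decomposition of width max|bag| − 1 = 2, and hence tw(G) ≤ 2.

Yes; width 2.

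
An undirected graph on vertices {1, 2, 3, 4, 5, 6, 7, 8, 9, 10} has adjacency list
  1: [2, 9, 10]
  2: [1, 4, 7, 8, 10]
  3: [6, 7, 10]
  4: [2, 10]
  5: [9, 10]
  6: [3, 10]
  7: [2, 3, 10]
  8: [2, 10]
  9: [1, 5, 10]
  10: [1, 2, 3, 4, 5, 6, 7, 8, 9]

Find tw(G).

A width-2 tree decomposition is:
Bags: B1 = {3, 7, 10}  B2 = {2, 7, 10}  B3 = {1, 2, 10}  B4 = {1, 9, 10}  B5 = {2, 4, 10}  B6 = {2, 8, 10}  B7 = {3, 6, 10}  B8 = {5, 9, 10}
Tree: B1–B2, B2–B3, B3–B4, B3–B5, B5–B6, B1–B7, B4–B8
Each bag holds 3 vertices, so the decomposition has width 2, which upper-bounds the treewidth. On the other hand G contains the 3-clique {2, 8, 10}. A clique must lie in a single bag of any decomposition, so no decomposition can have width below 2. Therefore the treewidth is 2.

2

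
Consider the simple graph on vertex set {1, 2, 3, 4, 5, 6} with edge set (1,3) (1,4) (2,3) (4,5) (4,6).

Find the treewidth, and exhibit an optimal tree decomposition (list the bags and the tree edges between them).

Treewidth 1.
One such decomposition:
Bags: B1 = {1, 4}  B2 = {4, 6}  B3 = {1, 3}  B4 = {4, 5}  B5 = {2, 3}
Tree: B1–B2, B1–B3, B1–B4, B3–B5

Each bag holds 2 vertices, so the decomposition has width 1, which upper-bounds the treewidth. G has an edge, so its treewidth is at least 1. Hence tw(G) = 1 exactly.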